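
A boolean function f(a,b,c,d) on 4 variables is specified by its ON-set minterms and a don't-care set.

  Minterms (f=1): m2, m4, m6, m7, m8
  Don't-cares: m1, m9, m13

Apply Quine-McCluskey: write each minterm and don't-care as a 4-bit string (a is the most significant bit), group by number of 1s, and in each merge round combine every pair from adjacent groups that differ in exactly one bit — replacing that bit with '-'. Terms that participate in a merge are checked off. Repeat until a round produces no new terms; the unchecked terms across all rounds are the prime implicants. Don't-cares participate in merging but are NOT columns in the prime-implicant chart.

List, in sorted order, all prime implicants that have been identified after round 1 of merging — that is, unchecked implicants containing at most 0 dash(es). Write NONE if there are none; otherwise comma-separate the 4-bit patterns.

size-2^0 implicants → 0001(✓)  0010(✓)  0100(✓)  0110(✓)  0111(✓)  1000(✓)  1001(✓)  1101(✓)
size-2^1 implicants → -001  0-10  01-0  011-  1-01  100-
Unchecked terms (primes): -001, 0-10, 01-0, 011-, 1-01, 100-

NONE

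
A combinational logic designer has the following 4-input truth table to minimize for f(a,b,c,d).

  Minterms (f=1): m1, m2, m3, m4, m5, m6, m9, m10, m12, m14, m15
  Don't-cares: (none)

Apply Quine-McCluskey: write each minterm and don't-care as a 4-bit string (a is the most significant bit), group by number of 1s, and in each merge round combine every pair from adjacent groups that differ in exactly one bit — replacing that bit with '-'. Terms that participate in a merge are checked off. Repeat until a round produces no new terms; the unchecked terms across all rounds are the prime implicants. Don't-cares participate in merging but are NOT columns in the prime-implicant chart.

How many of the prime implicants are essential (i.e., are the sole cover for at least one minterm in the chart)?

size-2^0 implicants → 0001(✓)  0010(✓)  0011(✓)  0100(✓)  0101(✓)  0110(✓)  1001(✓)  1010(✓)  1100(✓)  1110(✓)  1111(✓)
size-2^1 implicants → -001  -010(✓)  -100(✓)  -110(✓)  0-01  0-10(✓)  00-1  001-  01-0(✓)  010-  1-10(✓)  11-0(✓)  111-
size-2^2 implicants → --10  -1-0
Unchecked terms (primes): --10, -001, -1-0, 0-01, 00-1, 001-, 010-, 111-
Minterm coverage:
  m1 ⊆ -001,0-01,00-1
  m2 ⊆ --10,001-
  m3 ⊆ 00-1,001-
  m4 ⊆ -1-0,010-
  m5 ⊆ 0-01,010-
  m6 ⊆ --10,-1-0
  m9 ⊆ -001 [E]
  m10 ⊆ --10 [E]
  m12 ⊆ -1-0 [E]
  m14 ⊆ --10,-1-0,111-
  m15 ⊆ 111- [E]
E = {--10, -001, -1-0, 111-}

4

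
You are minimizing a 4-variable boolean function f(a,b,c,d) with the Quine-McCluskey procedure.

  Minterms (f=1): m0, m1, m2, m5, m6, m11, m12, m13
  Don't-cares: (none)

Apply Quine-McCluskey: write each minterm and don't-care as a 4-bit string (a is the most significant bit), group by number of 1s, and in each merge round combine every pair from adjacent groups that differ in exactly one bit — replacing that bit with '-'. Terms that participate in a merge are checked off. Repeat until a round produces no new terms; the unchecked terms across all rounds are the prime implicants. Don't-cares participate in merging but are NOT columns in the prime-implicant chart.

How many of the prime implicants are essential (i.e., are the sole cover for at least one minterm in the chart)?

Round 0: 0000✓ 0001✓ 0010✓ 0101✓ 0110✓ 1011 1100✓ 1101✓
Round 1: -101 0-01 0-10 00-0 000- 110-
PIs = {-101, 0-01, 0-10, 00-0, 000-, 1011, 110-}
Coverage chart:
  m0: 00-0,000-
  m1: 0-01,000-
  m2: 0-10,00-0
  m5: -101,0-01
  m6: 0-10 ←essential
  m11: 1011 ←essential
  m12: 110- ←essential
  m13: -101,110-
Essential: 0-10, 1011, 110-

3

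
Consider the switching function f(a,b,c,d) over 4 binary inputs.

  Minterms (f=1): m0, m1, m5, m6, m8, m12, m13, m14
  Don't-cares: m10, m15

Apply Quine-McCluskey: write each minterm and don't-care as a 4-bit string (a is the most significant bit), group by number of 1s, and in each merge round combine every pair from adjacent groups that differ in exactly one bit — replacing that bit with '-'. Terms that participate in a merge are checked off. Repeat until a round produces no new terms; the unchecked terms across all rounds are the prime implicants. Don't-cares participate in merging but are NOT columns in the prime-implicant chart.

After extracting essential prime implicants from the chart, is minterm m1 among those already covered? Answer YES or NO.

Round 0: 0000✓ 0001✓ 0101✓ 0110✓ 1000✓ 1010✓ 1100✓ 1101✓ 1110✓ 1111✓
Round 1: -000 -101 -110 0-01 000- 1-00✓ 1-10✓ 10-0✓ 11-0✓ 11-1✓ 110-✓ 111-✓
Round 2: 1--0 11--
PIs = {-000, -101, -110, 0-01, 000-, 1--0, 11--}
Coverage chart:
  m0: -000,000-
  m1: 0-01,000-
  m5: -101,0-01
  m6: -110 ←essential
  m8: -000,1--0
  m12: 1--0,11--
  m13: -101,11--
  m14: -110,1--0,11--
Essential: -110

NO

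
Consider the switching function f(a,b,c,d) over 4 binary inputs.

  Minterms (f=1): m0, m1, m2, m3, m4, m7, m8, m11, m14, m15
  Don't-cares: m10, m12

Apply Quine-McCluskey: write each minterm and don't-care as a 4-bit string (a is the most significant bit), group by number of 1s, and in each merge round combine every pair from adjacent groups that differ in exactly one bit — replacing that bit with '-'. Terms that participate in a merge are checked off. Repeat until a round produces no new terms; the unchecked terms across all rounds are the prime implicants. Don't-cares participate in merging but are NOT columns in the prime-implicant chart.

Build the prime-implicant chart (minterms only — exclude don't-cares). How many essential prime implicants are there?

[col 0] 0000*, 0001*, 0010*, 0011*, 0100*, 0111*, 1000*, 1010*, 1011*, 1100*, 1110*, 1111*
[col 1] -000*, -010*, -011*, -100*, -111*, 0-00*, 0-11*, 00-0*, 00-1*, 000-*, 001-*, 1-00*, 1-10*, 1-11*, 10-0*, 101-*, 11-0*, 111-*
[col 2] --00, --11, -0-0, -01-, 00--, 1--0, 1-1-
Prime implicants: --00, --11, -0-0, -01-, 00--, 1--0, 1-1-
PI chart (minterm → PIs covering it):
  0 | --00,-0-0,00--
  1 | 00--  (sole → essential)
  2 | -0-0,-01-,00--
  3 | --11,-01-,00--
  4 | --00  (sole → essential)
  7 | --11  (sole → essential)
  8 | --00,-0-0,1--0
  11 | --11,-01-,1-1-
  14 | 1--0,1-1-
  15 | --11,1-1-
Essential prime implicants: --00, --11, 00--

3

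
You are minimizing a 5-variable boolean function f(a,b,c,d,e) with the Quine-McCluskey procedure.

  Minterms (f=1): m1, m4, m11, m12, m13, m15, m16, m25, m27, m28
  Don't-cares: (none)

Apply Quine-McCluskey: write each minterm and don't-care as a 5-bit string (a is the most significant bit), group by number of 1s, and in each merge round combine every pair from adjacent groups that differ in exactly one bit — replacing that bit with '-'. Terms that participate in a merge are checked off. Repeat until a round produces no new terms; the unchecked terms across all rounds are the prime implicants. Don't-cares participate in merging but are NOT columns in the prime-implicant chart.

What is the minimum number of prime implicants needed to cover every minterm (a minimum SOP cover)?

Round 0: 00001 00100✓ 01011✓ 01100✓ 01101✓ 01111✓ 10000 11001✓ 11011✓ 11100✓
Round 1: -1011 -1100 0-100 01-11 011-1 0110- 110-1
PIs = {-1011, -1100, 0-100, 00001, 01-11, 011-1, 0110-, 10000, 110-1}
Coverage chart:
  m1: 00001 ←essential
  m4: 0-100 ←essential
  m11: -1011,01-11
  m12: -1100,0-100,0110-
  m13: 011-1,0110-
  m15: 01-11,011-1
  m16: 10000 ←essential
  m25: 110-1 ←essential
  m27: -1011,110-1
  m28: -1100 ←essential
Essential: -1100, 0-100, 00001, 10000, 110-1
Petrick residual → -1011, 011-1
Min cover (7 terms): bc'de + bcd'e' + a'cd'e' + a'b'c'd'e + a'bce + ab'c'd'e' + abc'e

7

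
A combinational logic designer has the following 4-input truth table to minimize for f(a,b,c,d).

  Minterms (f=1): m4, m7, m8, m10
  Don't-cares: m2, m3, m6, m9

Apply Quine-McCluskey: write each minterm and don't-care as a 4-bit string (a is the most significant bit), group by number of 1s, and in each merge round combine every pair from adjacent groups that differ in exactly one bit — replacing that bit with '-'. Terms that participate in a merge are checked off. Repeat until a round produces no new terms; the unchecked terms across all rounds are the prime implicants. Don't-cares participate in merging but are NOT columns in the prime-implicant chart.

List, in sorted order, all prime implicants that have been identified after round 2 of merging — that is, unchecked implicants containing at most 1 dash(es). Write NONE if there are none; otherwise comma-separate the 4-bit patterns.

-010, 01-0, 10-0, 100-

size-2^0 implicants → 0010(✓)  0011(✓)  0100(✓)  0110(✓)  0111(✓)  1000(✓)  1001(✓)  1010(✓)
size-2^1 implicants → -010  0-10(✓)  0-11(✓)  001-(✓)  01-0  011-(✓)  10-0  100-
size-2^2 implicants → 0-1-
Unchecked terms (primes): -010, 0-1-, 01-0, 10-0, 100-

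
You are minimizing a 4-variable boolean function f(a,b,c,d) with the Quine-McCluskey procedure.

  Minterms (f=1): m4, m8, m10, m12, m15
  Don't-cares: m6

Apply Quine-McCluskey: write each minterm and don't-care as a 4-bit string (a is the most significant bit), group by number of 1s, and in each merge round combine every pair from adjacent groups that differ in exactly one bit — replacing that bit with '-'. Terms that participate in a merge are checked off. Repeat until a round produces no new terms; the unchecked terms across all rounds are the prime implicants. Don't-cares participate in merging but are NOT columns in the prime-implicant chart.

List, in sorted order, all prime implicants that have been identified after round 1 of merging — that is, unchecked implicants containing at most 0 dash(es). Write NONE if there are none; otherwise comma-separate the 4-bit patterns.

1111

Round 0: 0100✓ 0110✓ 1000✓ 1010✓ 1100✓ 1111
Round 1: -100 01-0 1-00 10-0
PIs = {-100, 01-0, 1-00, 10-0, 1111}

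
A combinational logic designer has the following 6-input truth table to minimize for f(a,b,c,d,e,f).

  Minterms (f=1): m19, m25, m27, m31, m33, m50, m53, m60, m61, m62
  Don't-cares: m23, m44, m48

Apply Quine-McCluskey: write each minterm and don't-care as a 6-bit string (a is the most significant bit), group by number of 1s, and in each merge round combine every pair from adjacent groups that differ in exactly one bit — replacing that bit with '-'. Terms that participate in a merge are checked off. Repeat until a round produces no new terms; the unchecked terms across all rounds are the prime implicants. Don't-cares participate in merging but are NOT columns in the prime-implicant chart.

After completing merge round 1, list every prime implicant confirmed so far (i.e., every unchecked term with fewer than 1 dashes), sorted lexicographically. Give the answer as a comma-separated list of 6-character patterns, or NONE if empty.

size-2^0 implicants → 010011(✓)  010111(✓)  011001(✓)  011011(✓)  011111(✓)  100001  101100(✓)  110000(✓)  110010(✓)  110101(✓)  111100(✓)  111101(✓)  111110(✓)
size-2^1 implicants → 01-011(✓)  01-111(✓)  010-11(✓)  011-11(✓)  0110-1  1-1100  11-101  1100-0  1111-0  11110-
size-2^2 implicants → 01--11
Unchecked terms (primes): 01--11, 0110-1, 1-1100, 100001, 11-101, 1100-0, 1111-0, 11110-

100001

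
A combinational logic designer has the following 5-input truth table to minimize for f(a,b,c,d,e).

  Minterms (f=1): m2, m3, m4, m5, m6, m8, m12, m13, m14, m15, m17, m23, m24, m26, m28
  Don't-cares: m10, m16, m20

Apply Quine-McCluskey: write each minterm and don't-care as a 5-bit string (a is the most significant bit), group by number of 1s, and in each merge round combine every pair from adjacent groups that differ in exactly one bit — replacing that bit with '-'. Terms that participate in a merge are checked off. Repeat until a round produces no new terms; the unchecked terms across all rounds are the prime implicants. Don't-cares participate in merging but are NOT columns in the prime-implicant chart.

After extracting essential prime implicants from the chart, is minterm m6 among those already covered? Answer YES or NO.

Round 0: 00010✓ 00011✓ 00100✓ 00101✓ 00110✓ 01000✓ 01010✓ 01100✓ 01101✓ 01110✓ 01111✓ 10000✓ 10001✓ 10100✓ 10111 11000✓ 11010✓ 11100✓
Round 1: -0100✓ -1000✓ -1010✓ -1100✓ 0-010✓ 0-100✓ 0-101✓ 0-110✓ 00-10✓ 0001- 001-0✓ 0010-✓ 01-00✓ 01-10✓ 010-0✓ 011-0✓ 011-1✓ 0110-✓ 0111-✓ 1-000✓ 1-100✓ 10-00✓ 1000- 11-00✓ 110-0✓
Round 2: --100 -1-00 -10-0 0--10 0-1-0 0-10- 01--0 011-- 1--00
PIs = {--100, -1-00, -10-0, 0--10, 0-1-0, 0-10-, 0001-, 01--0, 011--, 1--00, 1000-, 10111}
Coverage chart:
  m2: 0--10,0001-
  m3: 0001- ←essential
  m4: --100,0-1-0,0-10-
  m5: 0-10- ←essential
  m6: 0--10,0-1-0
  m8: -1-00,-10-0,01--0
  m12: --100,-1-00,0-1-0,0-10-,01--0,011--
  m13: 0-10-,011--
  m14: 0--10,0-1-0,01--0,011--
  m15: 011-- ←essential
  m17: 1000- ←essential
  m23: 10111 ←essential
  m24: -1-00,-10-0,1--00
  m26: -10-0 ←essential
  m28: --100,-1-00,1--00
Essential: -10-0, 0-10-, 0001-, 011--, 1000-, 10111

NO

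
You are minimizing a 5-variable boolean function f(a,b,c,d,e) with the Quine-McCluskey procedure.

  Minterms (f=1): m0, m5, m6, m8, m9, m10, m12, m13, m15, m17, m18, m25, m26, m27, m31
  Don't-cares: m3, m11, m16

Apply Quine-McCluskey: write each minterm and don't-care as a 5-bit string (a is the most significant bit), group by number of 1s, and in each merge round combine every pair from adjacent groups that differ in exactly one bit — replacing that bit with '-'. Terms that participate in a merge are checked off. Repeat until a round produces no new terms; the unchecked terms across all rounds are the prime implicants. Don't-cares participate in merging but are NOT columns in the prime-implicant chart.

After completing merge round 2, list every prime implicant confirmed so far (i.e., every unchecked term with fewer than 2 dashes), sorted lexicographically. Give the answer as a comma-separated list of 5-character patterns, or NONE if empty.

[col 0] 00000*, 00011*, 00101*, 00110, 01000*, 01001*, 01010*, 01011*, 01100*, 01101*, 01111*, 10000*, 10001*, 10010*, 11001*, 11010*, 11011*, 11111*
[col 1] -0000, -1001*, -1010*, -1011*, -1111*, 0-000, 0-011, 0-101, 01-00*, 01-01*, 01-11*, 010-0*, 010-1*, 0100-*, 0101-*, 011-1*, 0110-*, 1-001, 1-010, 100-0, 1000-, 11-11*, 110-1*, 1101-*
[col 2] -1-11, -10-1, -101-, 01--1, 01-0-, 010--
Prime implicants: -0000, -1-11, -10-1, -101-, 0-000, 0-011, 0-101, 00110, 01--1, 01-0-, 010--, 1-001, 1-010, 100-0, 1000-

-0000, 0-000, 0-011, 0-101, 00110, 1-001, 1-010, 100-0, 1000-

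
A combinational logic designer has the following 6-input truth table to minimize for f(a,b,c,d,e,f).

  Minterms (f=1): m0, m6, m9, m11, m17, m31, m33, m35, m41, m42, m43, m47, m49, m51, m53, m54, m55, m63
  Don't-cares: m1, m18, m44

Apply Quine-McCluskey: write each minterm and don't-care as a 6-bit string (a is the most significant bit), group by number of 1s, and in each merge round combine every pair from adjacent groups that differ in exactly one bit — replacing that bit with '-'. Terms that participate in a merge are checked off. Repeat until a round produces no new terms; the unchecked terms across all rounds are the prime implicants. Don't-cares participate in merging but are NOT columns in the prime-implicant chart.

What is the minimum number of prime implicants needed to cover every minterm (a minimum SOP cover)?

10

Round 0: 000000✓ 000001✓ 000110 001001✓ 001011✓ 010001✓ 010010 011111✓ 100001✓ 100011✓ 101001✓ 101010✓ 101011✓ 101100 101111✓ 110001✓ 110011✓ 110101✓ 110110✓ 110111✓ 111111✓
Round 1: -00001✓ -01001✓ -01011✓ -10001✓ -11111 0-0001✓ 00-001✓ 00000- 0010-1✓ 1-0001✓ 1-0011✓ 1-1111 10-001✓ 10-011✓ 1000-1✓ 101-11 1010-1✓ 10101- 11-111 110-01✓ 110-11✓ 1100-1✓ 1101-1✓ 11011-
Round 2: --0001 -0-001 -010-1 1-00-1 10-0-1 110--1
PIs = {--0001, -0-001, -010-1, -11111, 00000-, 000110, 010010, 1-00-1, 1-1111, 10-0-1, 101-11, 10101-, 101100, 11-111, 110--1, 11011-}
Coverage chart:
  m0: 00000- ←essential
  m6: 000110 ←essential
  m9: -0-001,-010-1
  m11: -010-1 ←essential
  m17: --0001 ←essential
  m31: -11111 ←essential
  m33: --0001,-0-001,1-00-1,10-0-1
  m35: 1-00-1,10-0-1
  m41: -0-001,-010-1,10-0-1
  m42: 10101- ←essential
  m43: -010-1,10-0-1,101-11,10101-
  m47: 1-1111,101-11
  m49: --0001,1-00-1,110--1
  m51: 1-00-1,110--1
  m53: 110--1 ←essential
  m54: 11011- ←essential
  m55: 11-111,110--1,11011-
  m63: -11111,1-1111,11-111
Essential: --0001, -010-1, -11111, 00000-, 000110, 10101-, 110--1, 11011-
Petrick residual → 1-00-1, 1-1111
Min cover (10 terms): c'd'e'f + b'cd'f + bcdef + a'b'c'd'e' + a'b'c'def' + ac'd'f + acdef + ab'cd'e + abc'f + abc'de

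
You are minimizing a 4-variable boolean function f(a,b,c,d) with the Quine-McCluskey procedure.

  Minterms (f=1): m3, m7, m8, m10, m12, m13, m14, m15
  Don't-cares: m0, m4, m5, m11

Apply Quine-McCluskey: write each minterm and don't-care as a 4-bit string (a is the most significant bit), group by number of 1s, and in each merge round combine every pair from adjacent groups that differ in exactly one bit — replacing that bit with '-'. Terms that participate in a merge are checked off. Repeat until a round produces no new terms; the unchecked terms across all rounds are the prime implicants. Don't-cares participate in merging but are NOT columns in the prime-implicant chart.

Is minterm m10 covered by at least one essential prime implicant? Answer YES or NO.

Round 0: 0000✓ 0011✓ 0100✓ 0101✓ 0111✓ 1000✓ 1010✓ 1011✓ 1100✓ 1101✓ 1110✓ 1111✓
Round 1: -000✓ -011✓ -100✓ -101✓ -111✓ 0-00✓ 0-11✓ 01-1✓ 010-✓ 1-00✓ 1-10✓ 1-11✓ 10-0✓ 101-✓ 11-0✓ 11-1✓ 110-✓ 111-✓
Round 2: --00 --11 -1-1 -10- 1--0 1-1- 11--
PIs = {--00, --11, -1-1, -10-, 1--0, 1-1-, 11--}
Coverage chart:
  m3: --11 ←essential
  m7: --11,-1-1
  m8: --00,1--0
  m10: 1--0,1-1-
  m12: --00,-10-,1--0,11--
  m13: -1-1,-10-,11--
  m14: 1--0,1-1-,11--
  m15: --11,-1-1,1-1-,11--
Essential: --11

NO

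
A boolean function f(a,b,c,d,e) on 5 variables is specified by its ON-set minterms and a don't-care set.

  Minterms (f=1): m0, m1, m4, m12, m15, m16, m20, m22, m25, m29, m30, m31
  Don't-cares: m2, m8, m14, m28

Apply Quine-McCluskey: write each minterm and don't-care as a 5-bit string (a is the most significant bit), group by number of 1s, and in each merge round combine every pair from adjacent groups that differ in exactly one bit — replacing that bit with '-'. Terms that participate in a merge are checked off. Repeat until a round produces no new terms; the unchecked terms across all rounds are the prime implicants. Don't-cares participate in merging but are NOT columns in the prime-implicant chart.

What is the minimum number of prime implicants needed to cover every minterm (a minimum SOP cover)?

Round 0: 00000✓ 00001✓ 00010✓ 00100✓ 01000✓ 01100✓ 01110✓ 01111✓ 10000✓ 10100✓ 10110✓ 11001✓ 11100✓ 11101✓ 11110✓ 11111✓
Round 1: -0000✓ -0100✓ -1100✓ -1110✓ -1111✓ 0-000✓ 0-100✓ 00-00✓ 000-0 0000- 01-00✓ 011-0✓ 0111-✓ 1-100✓ 1-110✓ 10-00✓ 101-0✓ 11-01 111-0✓ 111-1✓ 1110-✓ 1111-✓
Round 2: --100 -0-00 -11-0 -111- 0--00 1-1-0 111--
PIs = {--100, -0-00, -11-0, -111-, 0--00, 000-0, 0000-, 1-1-0, 11-01, 111--}
Coverage chart:
  m0: -0-00,0--00,000-0,0000-
  m1: 0000- ←essential
  m4: --100,-0-00,0--00
  m12: --100,-11-0,0--00
  m15: -111- ←essential
  m16: -0-00 ←essential
  m20: --100,-0-00,1-1-0
  m22: 1-1-0 ←essential
  m25: 11-01 ←essential
  m29: 11-01,111--
  m30: -11-0,-111-,1-1-0,111--
  m31: -111-,111--
Essential: -0-00, -111-, 0000-, 1-1-0, 11-01
Petrick residual → --100
Min cover (6 terms): cd'e' + b'd'e' + bcd + a'b'c'd' + ace' + abd'e

6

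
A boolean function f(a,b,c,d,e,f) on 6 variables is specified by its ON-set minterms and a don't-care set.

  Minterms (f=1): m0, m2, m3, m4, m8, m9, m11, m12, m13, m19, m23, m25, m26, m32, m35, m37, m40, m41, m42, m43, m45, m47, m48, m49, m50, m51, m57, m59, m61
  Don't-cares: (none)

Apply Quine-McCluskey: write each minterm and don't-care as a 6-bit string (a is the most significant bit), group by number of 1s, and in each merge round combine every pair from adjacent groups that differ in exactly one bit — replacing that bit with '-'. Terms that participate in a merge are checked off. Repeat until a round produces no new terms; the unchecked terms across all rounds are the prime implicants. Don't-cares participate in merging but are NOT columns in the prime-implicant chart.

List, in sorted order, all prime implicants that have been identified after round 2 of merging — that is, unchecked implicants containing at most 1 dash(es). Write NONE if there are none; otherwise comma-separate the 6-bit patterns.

size-2^0 implicants → 000000(✓)  000010(✓)  000011(✓)  000100(✓)  001000(✓)  001001(✓)  001011(✓)  001100(✓)  001101(✓)  010011(✓)  010111(✓)  011001(✓)  011010  100000(✓)  100011(✓)  100101(✓)  101000(✓)  101001(✓)  101010(✓)  101011(✓)  101101(✓)  101111(✓)  110000(✓)  110001(✓)  110010(✓)  110011(✓)  111001(✓)  111011(✓)  111101(✓)
size-2^1 implicants → -00000(✓)  -00011(✓)  -01000(✓)  -01001(✓)  -01011(✓)  -01101(✓)  -10011(✓)  -11001(✓)  0-0011(✓)  0-1001(✓)  00-000(✓)  00-011(✓)  00-100(✓)  000-00(✓)  0000-0  00001-  001-00(✓)  001-01(✓)  0010-1(✓)  00100-(✓)  00110-(✓)  010-11  1-0000  1-0011(✓)  1-1001(✓)  1-1011(✓)  1-1101(✓)  10-000(✓)  10-011(✓)  10-101  101-01(✓)  101-11(✓)  1010-0(✓)  1010-1(✓)  10100-(✓)  10101-(✓)  1011-1(✓)  11-001(✓)  11-011(✓)  1100-0(✓)  1100-1(✓)  11000-(✓)  11001-(✓)  111-01(✓)  1110-1(✓)
size-2^2 implicants → --0011  --1001  -0-000  -0-011  -01-01  -010-1  -0100-  00--00  001-0-  1--011  1-1-01  1-10-1  101--1  1010--  11-0-1  1100--
Unchecked terms (primes): --0011, --1001, -0-000, -0-011, -01-01, -010-1, -0100-, 00--00, 0000-0, 00001-, 001-0-, 010-11, 011010, 1--011, 1-0000, 1-1-01, 1-10-1, 10-101, 101--1, 1010--, 11-0-1, 1100--

0000-0, 00001-, 010-11, 011010, 1-0000, 10-101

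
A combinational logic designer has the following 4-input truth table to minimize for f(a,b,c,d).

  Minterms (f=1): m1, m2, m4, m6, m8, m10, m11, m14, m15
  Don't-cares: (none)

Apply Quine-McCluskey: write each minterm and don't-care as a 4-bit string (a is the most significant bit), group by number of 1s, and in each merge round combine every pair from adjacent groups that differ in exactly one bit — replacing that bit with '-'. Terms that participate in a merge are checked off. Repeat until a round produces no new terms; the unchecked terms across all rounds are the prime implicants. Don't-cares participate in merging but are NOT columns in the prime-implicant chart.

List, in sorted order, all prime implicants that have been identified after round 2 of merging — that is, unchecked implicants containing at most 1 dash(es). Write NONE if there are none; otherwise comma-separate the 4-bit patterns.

[col 0] 0001, 0010*, 0100*, 0110*, 1000*, 1010*, 1011*, 1110*, 1111*
[col 1] -010*, -110*, 0-10*, 01-0, 1-10*, 1-11*, 10-0, 101-*, 111-*
[col 2] --10, 1-1-
Prime implicants: --10, 0001, 01-0, 1-1-, 10-0

0001, 01-0, 10-0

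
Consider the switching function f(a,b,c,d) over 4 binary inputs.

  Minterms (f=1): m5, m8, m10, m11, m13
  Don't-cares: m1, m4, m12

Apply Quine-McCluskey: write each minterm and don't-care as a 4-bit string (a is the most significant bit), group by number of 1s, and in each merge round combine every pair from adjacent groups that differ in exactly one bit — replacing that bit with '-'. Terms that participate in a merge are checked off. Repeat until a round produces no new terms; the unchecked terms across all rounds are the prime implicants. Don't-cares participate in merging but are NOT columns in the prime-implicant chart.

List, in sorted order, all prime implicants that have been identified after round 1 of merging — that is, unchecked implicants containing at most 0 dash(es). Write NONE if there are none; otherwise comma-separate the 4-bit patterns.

NONE

Round 0: 0001✓ 0100✓ 0101✓ 1000✓ 1010✓ 1011✓ 1100✓ 1101✓
Round 1: -100✓ -101✓ 0-01 010-✓ 1-00 10-0 101- 110-✓
Round 2: -10-
PIs = {-10-, 0-01, 1-00, 10-0, 101-}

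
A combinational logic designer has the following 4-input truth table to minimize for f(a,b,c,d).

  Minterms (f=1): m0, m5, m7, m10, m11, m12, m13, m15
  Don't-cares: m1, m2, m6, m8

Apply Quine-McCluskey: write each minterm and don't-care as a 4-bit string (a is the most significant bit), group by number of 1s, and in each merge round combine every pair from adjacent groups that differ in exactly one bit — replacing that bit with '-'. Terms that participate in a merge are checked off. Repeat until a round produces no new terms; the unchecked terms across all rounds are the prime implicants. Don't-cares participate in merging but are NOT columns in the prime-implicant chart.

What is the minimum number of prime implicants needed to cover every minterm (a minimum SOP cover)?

Round 0: 0000✓ 0001✓ 0010✓ 0101✓ 0110✓ 0111✓ 1000✓ 1010✓ 1011✓ 1100✓ 1101✓ 1111✓
Round 1: -000✓ -010✓ -101✓ -111✓ 0-01 0-10 00-0✓ 000- 01-1✓ 011- 1-00 1-11 10-0✓ 101- 11-1✓ 110-
Round 2: -0-0 -1-1
PIs = {-0-0, -1-1, 0-01, 0-10, 000-, 011-, 1-00, 1-11, 101-, 110-}
Coverage chart:
  m0: -0-0,000-
  m5: -1-1,0-01
  m7: -1-1,011-
  m10: -0-0,101-
  m11: 1-11,101-
  m12: 1-00,110-
  m13: -1-1,110-
  m15: -1-1,1-11
(no essential prime implicants)
Petrick residual → -0-0, -1-1, 1-00, 1-11
Min cover (4 terms): b'd' + bd + ac'd' + acd

4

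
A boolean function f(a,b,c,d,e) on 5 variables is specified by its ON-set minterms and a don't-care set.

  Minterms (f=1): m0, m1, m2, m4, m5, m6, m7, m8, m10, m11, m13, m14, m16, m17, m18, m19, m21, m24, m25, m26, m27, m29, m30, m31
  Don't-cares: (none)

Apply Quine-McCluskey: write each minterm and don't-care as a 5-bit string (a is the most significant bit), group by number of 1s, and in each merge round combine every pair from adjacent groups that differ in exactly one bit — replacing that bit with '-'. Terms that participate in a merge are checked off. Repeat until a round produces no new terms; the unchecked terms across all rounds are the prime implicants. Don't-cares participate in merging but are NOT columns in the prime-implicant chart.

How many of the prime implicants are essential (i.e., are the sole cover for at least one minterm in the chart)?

5

size-2^0 implicants → 00000(✓)  00001(✓)  00010(✓)  00100(✓)  00101(✓)  00110(✓)  00111(✓)  01000(✓)  01010(✓)  01011(✓)  01101(✓)  01110(✓)  10000(✓)  10001(✓)  10010(✓)  10011(✓)  10101(✓)  11000(✓)  11001(✓)  11010(✓)  11011(✓)  11101(✓)  11110(✓)  11111(✓)
size-2^1 implicants → -0000(✓)  -0001(✓)  -0010(✓)  -0101(✓)  -1000(✓)  -1010(✓)  -1011(✓)  -1101(✓)  -1110(✓)  0-000(✓)  0-010(✓)  0-101(✓)  0-110(✓)  00-00(✓)  00-01(✓)  00-10(✓)  000-0(✓)  0000-(✓)  001-0(✓)  001-1(✓)  0010-(✓)  0011-(✓)  01-10(✓)  010-0(✓)  0101-(✓)  1-000(✓)  1-001(✓)  1-010(✓)  1-011(✓)  1-101(✓)  10-01(✓)  100-0(✓)  100-1(✓)  1000-(✓)  1001-(✓)  11-01(✓)  11-10(✓)  11-11(✓)  110-0(✓)  110-1(✓)  1100-(✓)  1101-(✓)  111-1(✓)  1111-(✓)
size-2^2 implicants → --000(✓)  --010(✓)  --101  -0-01  -00-0(✓)  -000-  -1-10  -10-0(✓)  -101-  0--10  0-0-0(✓)  00--0  00-0-  001--  1--01  1-0-0(✓)  1-0-1(✓)  1-00-(✓)  1-01-(✓)  100--(✓)  11--1  11-1-  110--(✓)
size-2^3 implicants → --0-0  1-0--
Unchecked terms (primes): --0-0, --101, -0-01, -000-, -1-10, -101-, 0--10, 00--0, 00-0-, 001--, 1--01, 1-0--, 11--1, 11-1-
Minterm coverage:
  m0 ⊆ --0-0,-000-,00--0,00-0-
  m1 ⊆ -0-01,-000-,00-0-
  m2 ⊆ --0-0,0--10,00--0
  m4 ⊆ 00--0,00-0-,001--
  m5 ⊆ --101,-0-01,00-0-,001--
  m6 ⊆ 0--10,00--0,001--
  m7 ⊆ 001-- [E]
  m8 ⊆ --0-0 [E]
  m10 ⊆ --0-0,-1-10,-101-,0--10
  m11 ⊆ -101- [E]
  m13 ⊆ --101 [E]
  m14 ⊆ -1-10,0--10
  m16 ⊆ --0-0,-000-,1-0--
  m17 ⊆ -0-01,-000-,1--01,1-0--
  m18 ⊆ --0-0,1-0--
  m19 ⊆ 1-0-- [E]
  m21 ⊆ --101,-0-01,1--01
  m24 ⊆ --0-0,1-0--
  m25 ⊆ 1--01,1-0--,11--1
  m26 ⊆ --0-0,-1-10,-101-,1-0--,11-1-
  m27 ⊆ -101-,1-0--,11--1,11-1-
  m29 ⊆ --101,1--01,11--1
  m30 ⊆ -1-10,11-1-
  m31 ⊆ 11--1,11-1-
E = {--0-0, --101, -101-, 001--, 1-0--}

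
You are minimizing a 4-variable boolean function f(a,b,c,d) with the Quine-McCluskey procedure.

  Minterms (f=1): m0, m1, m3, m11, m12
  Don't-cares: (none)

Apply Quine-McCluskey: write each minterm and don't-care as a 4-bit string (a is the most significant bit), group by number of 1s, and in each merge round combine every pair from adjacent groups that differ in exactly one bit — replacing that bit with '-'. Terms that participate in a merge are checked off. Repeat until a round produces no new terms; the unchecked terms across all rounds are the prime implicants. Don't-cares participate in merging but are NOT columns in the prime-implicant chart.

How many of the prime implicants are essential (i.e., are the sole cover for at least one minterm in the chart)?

3

[col 0] 0000*, 0001*, 0011*, 1011*, 1100
[col 1] -011, 00-1, 000-
Prime implicants: -011, 00-1, 000-, 1100
PI chart (minterm → PIs covering it):
  0 | 000-  (sole → essential)
  1 | 00-1,000-
  3 | -011,00-1
  11 | -011  (sole → essential)
  12 | 1100  (sole → essential)
Essential prime implicants: -011, 000-, 1100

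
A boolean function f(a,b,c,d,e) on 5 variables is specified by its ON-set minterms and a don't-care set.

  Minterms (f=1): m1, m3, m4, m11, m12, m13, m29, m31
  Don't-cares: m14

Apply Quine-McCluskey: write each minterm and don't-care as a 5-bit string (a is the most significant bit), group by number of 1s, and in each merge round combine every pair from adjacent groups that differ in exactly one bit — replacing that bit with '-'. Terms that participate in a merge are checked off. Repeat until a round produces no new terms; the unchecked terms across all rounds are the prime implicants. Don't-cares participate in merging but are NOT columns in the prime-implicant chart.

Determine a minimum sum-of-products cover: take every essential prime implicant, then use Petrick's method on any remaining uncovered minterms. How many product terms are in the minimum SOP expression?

5

Round 0: 00001✓ 00011✓ 00100✓ 01011✓ 01100✓ 01101✓ 01110✓ 11101✓ 11111✓
Round 1: -1101 0-011 0-100 000-1 011-0 0110- 111-1
PIs = {-1101, 0-011, 0-100, 000-1, 011-0, 0110-, 111-1}
Coverage chart:
  m1: 000-1 ←essential
  m3: 0-011,000-1
  m4: 0-100 ←essential
  m11: 0-011 ←essential
  m12: 0-100,011-0,0110-
  m13: -1101,0110-
  m29: -1101,111-1
  m31: 111-1 ←essential
Essential: 0-011, 0-100, 000-1, 111-1
Petrick residual → -1101
Min cover (5 terms): bcd'e + a'c'de + a'cd'e' + a'b'c'e + abce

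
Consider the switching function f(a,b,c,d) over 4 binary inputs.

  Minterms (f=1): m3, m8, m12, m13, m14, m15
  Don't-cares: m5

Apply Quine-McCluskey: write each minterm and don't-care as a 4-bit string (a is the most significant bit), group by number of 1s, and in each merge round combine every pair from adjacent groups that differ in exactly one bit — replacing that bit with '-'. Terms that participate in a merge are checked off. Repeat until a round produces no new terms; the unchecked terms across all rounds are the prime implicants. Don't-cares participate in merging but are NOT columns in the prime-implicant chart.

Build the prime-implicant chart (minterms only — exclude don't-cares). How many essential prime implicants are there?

3

[col 0] 0011, 0101*, 1000*, 1100*, 1101*, 1110*, 1111*
[col 1] -101, 1-00, 11-0*, 11-1*, 110-*, 111-*
[col 2] 11--
Prime implicants: -101, 0011, 1-00, 11--
PI chart (minterm → PIs covering it):
  3 | 0011  (sole → essential)
  8 | 1-00  (sole → essential)
  12 | 1-00,11--
  13 | -101,11--
  14 | 11--  (sole → essential)
  15 | 11--  (sole → essential)
Essential prime implicants: 0011, 1-00, 11--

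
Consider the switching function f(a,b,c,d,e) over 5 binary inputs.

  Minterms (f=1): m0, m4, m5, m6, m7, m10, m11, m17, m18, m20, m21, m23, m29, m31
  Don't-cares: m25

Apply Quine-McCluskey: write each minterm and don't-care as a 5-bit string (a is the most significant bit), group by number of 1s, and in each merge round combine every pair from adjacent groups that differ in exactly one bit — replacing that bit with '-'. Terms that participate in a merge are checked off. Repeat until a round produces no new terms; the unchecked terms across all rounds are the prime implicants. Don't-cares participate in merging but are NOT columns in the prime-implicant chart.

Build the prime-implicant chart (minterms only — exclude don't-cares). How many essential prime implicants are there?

7

Round 0: 00000✓ 00100✓ 00101✓ 00110✓ 00111✓ 01010✓ 01011✓ 10001✓ 10010 10100✓ 10101✓ 10111✓ 11001✓ 11101✓ 11111✓
Round 1: -0100✓ -0101✓ -0111✓ 00-00 001-0✓ 001-1✓ 0010-✓ 0011-✓ 0101- 1-001✓ 1-101✓ 1-111✓ 10-01✓ 101-1✓ 1010-✓ 11-01✓ 111-1✓
Round 2: -01-1 -010- 001-- 1--01 1-1-1
PIs = {-01-1, -010-, 00-00, 001--, 0101-, 1--01, 1-1-1, 10010}
Coverage chart:
  m0: 00-00 ←essential
  m4: -010-,00-00,001--
  m5: -01-1,-010-,001--
  m6: 001-- ←essential
  m7: -01-1,001--
  m10: 0101- ←essential
  m11: 0101- ←essential
  m17: 1--01 ←essential
  m18: 10010 ←essential
  m20: -010- ←essential
  m21: -01-1,-010-,1--01,1-1-1
  m23: -01-1,1-1-1
  m29: 1--01,1-1-1
  m31: 1-1-1 ←essential
Essential: -010-, 00-00, 001--, 0101-, 1--01, 1-1-1, 10010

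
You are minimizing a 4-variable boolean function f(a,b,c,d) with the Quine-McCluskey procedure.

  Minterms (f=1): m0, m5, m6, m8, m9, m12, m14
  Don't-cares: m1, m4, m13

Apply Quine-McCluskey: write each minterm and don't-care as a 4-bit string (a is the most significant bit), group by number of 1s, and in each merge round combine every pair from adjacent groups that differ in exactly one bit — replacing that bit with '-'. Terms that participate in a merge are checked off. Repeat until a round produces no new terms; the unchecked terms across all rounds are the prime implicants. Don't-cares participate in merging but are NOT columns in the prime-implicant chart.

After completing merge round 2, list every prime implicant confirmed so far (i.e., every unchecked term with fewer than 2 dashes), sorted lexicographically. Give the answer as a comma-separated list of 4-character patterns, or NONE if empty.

[col 0] 0000*, 0001*, 0100*, 0101*, 0110*, 1000*, 1001*, 1100*, 1101*, 1110*
[col 1] -000*, -001*, -100*, -101*, -110*, 0-00*, 0-01*, 000-*, 01-0*, 010-*, 1-00*, 1-01*, 100-*, 11-0*, 110-*
[col 2] --00*, --01*, -00-*, -1-0, -10-*, 0-0-*, 1-0-*
[col 3] --0-
Prime implicants: --0-, -1-0

NONE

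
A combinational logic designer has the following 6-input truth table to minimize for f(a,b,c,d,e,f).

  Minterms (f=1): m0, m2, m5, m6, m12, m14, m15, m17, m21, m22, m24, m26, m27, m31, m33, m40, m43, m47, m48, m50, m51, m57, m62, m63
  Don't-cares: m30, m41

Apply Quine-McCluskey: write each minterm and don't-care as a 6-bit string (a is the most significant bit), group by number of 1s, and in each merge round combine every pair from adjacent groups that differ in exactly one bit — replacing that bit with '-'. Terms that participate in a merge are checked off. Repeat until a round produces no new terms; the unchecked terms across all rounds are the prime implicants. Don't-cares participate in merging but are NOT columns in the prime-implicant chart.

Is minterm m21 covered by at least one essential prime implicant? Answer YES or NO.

YES

size-2^0 implicants → 000000(✓)  000010(✓)  000101(✓)  000110(✓)  001100(✓)  001110(✓)  001111(✓)  010001(✓)  010101(✓)  010110(✓)  011000(✓)  011010(✓)  011011(✓)  011110(✓)  011111(✓)  100001(✓)  101000(✓)  101001(✓)  101011(✓)  101111(✓)  110000(✓)  110010(✓)  110011(✓)  111001(✓)  111110(✓)  111111(✓)
size-2^1 implicants → -01111(✓)  -11110(✓)  -11111(✓)  0-0101  0-0110(✓)  0-1110(✓)  0-1111(✓)  00-110(✓)  000-10  0000-0  0011-0  00111-(✓)  01-110(✓)  010-01  011-10(✓)  011-11(✓)  0110-0  01101-(✓)  01111-(✓)  1-1001  1-1111(✓)  10-001  101-11  1010-1  10100-  1100-0  11001-  11111-(✓)
size-2^2 implicants → --1111  -1111-  0--110  0-111-  011-1-
Unchecked terms (primes): --1111, -1111-, 0--110, 0-0101, 0-111-, 000-10, 0000-0, 0011-0, 010-01, 011-1-, 0110-0, 1-1001, 10-001, 101-11, 1010-1, 10100-, 1100-0, 11001-
Minterm coverage:
  m0 ⊆ 0000-0 [E]
  m2 ⊆ 000-10,0000-0
  m5 ⊆ 0-0101 [E]
  m6 ⊆ 0--110,000-10
  m12 ⊆ 0011-0 [E]
  m14 ⊆ 0--110,0-111-,0011-0
  m15 ⊆ --1111,0-111-
  m17 ⊆ 010-01 [E]
  m21 ⊆ 0-0101,010-01
  m22 ⊆ 0--110 [E]
  m24 ⊆ 0110-0 [E]
  m26 ⊆ 011-1-,0110-0
  m27 ⊆ 011-1- [E]
  m31 ⊆ --1111,-1111-,0-111-,011-1-
  m33 ⊆ 10-001 [E]
  m40 ⊆ 10100- [E]
  m43 ⊆ 101-11,1010-1
  m47 ⊆ --1111,101-11
  m48 ⊆ 1100-0 [E]
  m50 ⊆ 1100-0,11001-
  m51 ⊆ 11001- [E]
  m57 ⊆ 1-1001 [E]
  m62 ⊆ -1111- [E]
  m63 ⊆ --1111,-1111-
E = {-1111-, 0--110, 0-0101, 0000-0, 0011-0, 010-01, 011-1-, 0110-0, 1-1001, 10-001, 10100-, 1100-0, 11001-}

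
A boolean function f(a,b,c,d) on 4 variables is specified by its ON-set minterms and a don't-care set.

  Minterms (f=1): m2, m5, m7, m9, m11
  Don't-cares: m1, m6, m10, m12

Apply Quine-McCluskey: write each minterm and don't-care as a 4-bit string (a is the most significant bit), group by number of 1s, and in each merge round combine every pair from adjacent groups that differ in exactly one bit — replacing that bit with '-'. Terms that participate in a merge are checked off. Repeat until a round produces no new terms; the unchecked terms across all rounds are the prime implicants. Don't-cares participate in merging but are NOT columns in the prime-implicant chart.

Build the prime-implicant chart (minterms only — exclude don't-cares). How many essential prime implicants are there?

0

Round 0: 0001✓ 0010✓ 0101✓ 0110✓ 0111✓ 1001✓ 1010✓ 1011✓ 1100
Round 1: -001 -010 0-01 0-10 01-1 011- 10-1 101-
PIs = {-001, -010, 0-01, 0-10, 01-1, 011-, 10-1, 101-, 1100}
Coverage chart:
  m2: -010,0-10
  m5: 0-01,01-1
  m7: 01-1,011-
  m9: -001,10-1
  m11: 10-1,101-
(no essential prime implicants)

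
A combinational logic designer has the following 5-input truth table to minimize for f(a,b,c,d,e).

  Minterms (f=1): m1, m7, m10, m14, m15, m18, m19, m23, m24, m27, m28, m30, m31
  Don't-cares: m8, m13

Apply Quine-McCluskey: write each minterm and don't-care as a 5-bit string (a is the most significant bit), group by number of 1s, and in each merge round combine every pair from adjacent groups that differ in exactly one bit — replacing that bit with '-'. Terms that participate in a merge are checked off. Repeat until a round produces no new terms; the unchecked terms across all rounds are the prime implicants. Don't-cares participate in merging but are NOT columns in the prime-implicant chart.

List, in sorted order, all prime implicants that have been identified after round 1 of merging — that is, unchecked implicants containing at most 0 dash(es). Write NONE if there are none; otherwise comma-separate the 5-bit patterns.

[col 0] 00001, 00111*, 01000*, 01010*, 01101*, 01110*, 01111*, 10010*, 10011*, 10111*, 11000*, 11011*, 11100*, 11110*, 11111*
[col 1] -0111*, -1000, -1110*, -1111*, 0-111*, 01-10, 010-0, 011-1, 0111-*, 1-011*, 1-111*, 10-11*, 1001-, 11-00, 11-11*, 111-0, 1111-*
[col 2] --111, -111-, 1--11
Prime implicants: --111, -1000, -111-, 00001, 01-10, 010-0, 011-1, 1--11, 1001-, 11-00, 111-0

00001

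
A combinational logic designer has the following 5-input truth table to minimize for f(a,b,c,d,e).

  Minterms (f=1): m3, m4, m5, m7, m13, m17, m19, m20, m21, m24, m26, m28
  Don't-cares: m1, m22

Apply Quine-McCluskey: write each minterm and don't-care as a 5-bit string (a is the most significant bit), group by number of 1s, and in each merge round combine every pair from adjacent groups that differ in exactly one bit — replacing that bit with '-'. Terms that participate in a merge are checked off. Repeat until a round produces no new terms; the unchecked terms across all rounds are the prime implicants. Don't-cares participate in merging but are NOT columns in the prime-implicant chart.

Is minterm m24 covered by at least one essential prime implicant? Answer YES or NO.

YES

size-2^0 implicants → 00001(✓)  00011(✓)  00100(✓)  00101(✓)  00111(✓)  01101(✓)  10001(✓)  10011(✓)  10100(✓)  10101(✓)  10110(✓)  11000(✓)  11010(✓)  11100(✓)
size-2^1 implicants → -0001(✓)  -0011(✓)  -0100(✓)  -0101(✓)  0-101  00-01(✓)  00-11(✓)  000-1(✓)  001-1(✓)  0010-(✓)  1-100  10-01(✓)  100-1(✓)  101-0  1010-(✓)  11-00  110-0
size-2^2 implicants → -0-01  -00-1  -010-  00--1
Unchecked terms (primes): -0-01, -00-1, -010-, 0-101, 00--1, 1-100, 101-0, 11-00, 110-0
Minterm coverage:
  m3 ⊆ -00-1,00--1
  m4 ⊆ -010- [E]
  m5 ⊆ -0-01,-010-,0-101,00--1
  m7 ⊆ 00--1 [E]
  m13 ⊆ 0-101 [E]
  m17 ⊆ -0-01,-00-1
  m19 ⊆ -00-1 [E]
  m20 ⊆ -010-,1-100,101-0
  m21 ⊆ -0-01,-010-
  m24 ⊆ 11-00,110-0
  m26 ⊆ 110-0 [E]
  m28 ⊆ 1-100,11-00
E = {-00-1, -010-, 0-101, 00--1, 110-0}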